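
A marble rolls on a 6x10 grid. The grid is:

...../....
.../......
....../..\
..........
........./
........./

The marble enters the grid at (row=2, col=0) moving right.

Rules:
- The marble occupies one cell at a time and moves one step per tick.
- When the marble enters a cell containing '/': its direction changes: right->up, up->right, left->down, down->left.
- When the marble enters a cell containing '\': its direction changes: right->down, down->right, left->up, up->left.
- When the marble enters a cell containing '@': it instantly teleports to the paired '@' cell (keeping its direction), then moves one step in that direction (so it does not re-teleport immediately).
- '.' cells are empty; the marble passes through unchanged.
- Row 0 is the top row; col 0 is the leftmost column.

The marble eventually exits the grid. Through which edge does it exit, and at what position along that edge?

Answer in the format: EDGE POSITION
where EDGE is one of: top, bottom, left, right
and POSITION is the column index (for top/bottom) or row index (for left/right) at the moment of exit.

Answer: top 6

Derivation:
Step 1: enter (2,0), '.' pass, move right to (2,1)
Step 2: enter (2,1), '.' pass, move right to (2,2)
Step 3: enter (2,2), '.' pass, move right to (2,3)
Step 4: enter (2,3), '.' pass, move right to (2,4)
Step 5: enter (2,4), '.' pass, move right to (2,5)
Step 6: enter (2,5), '.' pass, move right to (2,6)
Step 7: enter (2,6), '/' deflects right->up, move up to (1,6)
Step 8: enter (1,6), '.' pass, move up to (0,6)
Step 9: enter (0,6), '.' pass, move up to (-1,6)
Step 10: at (-1,6) — EXIT via top edge, pos 6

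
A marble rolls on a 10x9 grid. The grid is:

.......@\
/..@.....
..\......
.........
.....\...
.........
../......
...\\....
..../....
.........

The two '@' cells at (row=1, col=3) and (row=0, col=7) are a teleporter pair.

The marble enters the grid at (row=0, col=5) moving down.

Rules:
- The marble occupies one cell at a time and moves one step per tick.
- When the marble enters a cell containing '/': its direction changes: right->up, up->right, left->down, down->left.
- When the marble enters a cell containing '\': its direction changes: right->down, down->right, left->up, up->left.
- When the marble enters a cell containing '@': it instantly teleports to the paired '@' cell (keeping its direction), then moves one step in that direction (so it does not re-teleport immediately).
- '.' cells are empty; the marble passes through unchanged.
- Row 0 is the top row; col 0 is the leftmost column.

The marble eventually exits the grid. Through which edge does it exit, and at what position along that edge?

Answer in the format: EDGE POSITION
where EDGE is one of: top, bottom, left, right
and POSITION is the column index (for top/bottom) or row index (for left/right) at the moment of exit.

Step 1: enter (0,5), '.' pass, move down to (1,5)
Step 2: enter (1,5), '.' pass, move down to (2,5)
Step 3: enter (2,5), '.' pass, move down to (3,5)
Step 4: enter (3,5), '.' pass, move down to (4,5)
Step 5: enter (4,5), '\' deflects down->right, move right to (4,6)
Step 6: enter (4,6), '.' pass, move right to (4,7)
Step 7: enter (4,7), '.' pass, move right to (4,8)
Step 8: enter (4,8), '.' pass, move right to (4,9)
Step 9: at (4,9) — EXIT via right edge, pos 4

Answer: right 4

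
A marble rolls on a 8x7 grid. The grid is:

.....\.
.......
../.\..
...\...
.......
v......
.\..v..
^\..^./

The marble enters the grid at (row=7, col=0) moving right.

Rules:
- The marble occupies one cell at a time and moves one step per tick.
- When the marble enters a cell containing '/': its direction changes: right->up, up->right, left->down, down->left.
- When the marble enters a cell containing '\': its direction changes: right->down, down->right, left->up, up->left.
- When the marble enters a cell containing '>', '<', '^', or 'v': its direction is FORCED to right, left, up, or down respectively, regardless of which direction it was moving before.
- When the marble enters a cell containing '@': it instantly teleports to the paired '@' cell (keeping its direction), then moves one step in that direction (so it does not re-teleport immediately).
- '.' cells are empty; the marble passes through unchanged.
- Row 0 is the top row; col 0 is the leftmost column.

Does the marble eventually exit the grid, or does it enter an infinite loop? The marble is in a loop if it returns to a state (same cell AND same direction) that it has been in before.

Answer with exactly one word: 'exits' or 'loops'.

Answer: loops

Derivation:
Step 1: enter (7,0), '^' forces right->up, move up to (6,0)
Step 2: enter (6,0), '.' pass, move up to (5,0)
Step 3: enter (5,0), 'v' forces up->down, move down to (6,0)
Step 4: enter (6,0), '.' pass, move down to (7,0)
Step 5: enter (7,0), '^' forces down->up, move up to (6,0)
Step 6: at (6,0) dir=up — LOOP DETECTED (seen before)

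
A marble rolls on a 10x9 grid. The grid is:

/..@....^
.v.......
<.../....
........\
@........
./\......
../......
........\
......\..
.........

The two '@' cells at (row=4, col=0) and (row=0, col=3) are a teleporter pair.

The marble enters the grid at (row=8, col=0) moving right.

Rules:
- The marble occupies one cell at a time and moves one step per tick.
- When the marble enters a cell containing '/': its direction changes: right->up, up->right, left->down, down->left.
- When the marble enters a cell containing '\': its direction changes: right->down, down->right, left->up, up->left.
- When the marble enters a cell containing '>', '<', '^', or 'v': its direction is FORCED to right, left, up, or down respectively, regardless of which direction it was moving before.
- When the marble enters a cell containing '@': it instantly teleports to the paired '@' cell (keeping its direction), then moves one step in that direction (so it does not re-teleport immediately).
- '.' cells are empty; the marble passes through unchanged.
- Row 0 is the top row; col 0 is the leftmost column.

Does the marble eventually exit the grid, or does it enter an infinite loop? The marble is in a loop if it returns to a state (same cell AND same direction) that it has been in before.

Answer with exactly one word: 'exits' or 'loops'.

Step 1: enter (8,0), '.' pass, move right to (8,1)
Step 2: enter (8,1), '.' pass, move right to (8,2)
Step 3: enter (8,2), '.' pass, move right to (8,3)
Step 4: enter (8,3), '.' pass, move right to (8,4)
Step 5: enter (8,4), '.' pass, move right to (8,5)
Step 6: enter (8,5), '.' pass, move right to (8,6)
Step 7: enter (8,6), '\' deflects right->down, move down to (9,6)
Step 8: enter (9,6), '.' pass, move down to (10,6)
Step 9: at (10,6) — EXIT via bottom edge, pos 6

Answer: exits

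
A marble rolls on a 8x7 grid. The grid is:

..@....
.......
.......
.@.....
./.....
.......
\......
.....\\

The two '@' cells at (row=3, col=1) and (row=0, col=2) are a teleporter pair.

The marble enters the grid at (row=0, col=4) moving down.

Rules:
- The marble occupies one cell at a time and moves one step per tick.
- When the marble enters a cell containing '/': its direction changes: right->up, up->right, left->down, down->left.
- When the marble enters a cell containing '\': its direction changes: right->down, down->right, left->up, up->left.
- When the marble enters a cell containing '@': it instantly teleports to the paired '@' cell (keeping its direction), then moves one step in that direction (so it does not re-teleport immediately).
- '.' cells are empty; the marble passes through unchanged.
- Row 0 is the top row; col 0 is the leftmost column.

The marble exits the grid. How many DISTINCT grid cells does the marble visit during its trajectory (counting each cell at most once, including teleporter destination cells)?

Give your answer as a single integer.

Step 1: enter (0,4), '.' pass, move down to (1,4)
Step 2: enter (1,4), '.' pass, move down to (2,4)
Step 3: enter (2,4), '.' pass, move down to (3,4)
Step 4: enter (3,4), '.' pass, move down to (4,4)
Step 5: enter (4,4), '.' pass, move down to (5,4)
Step 6: enter (5,4), '.' pass, move down to (6,4)
Step 7: enter (6,4), '.' pass, move down to (7,4)
Step 8: enter (7,4), '.' pass, move down to (8,4)
Step 9: at (8,4) — EXIT via bottom edge, pos 4
Distinct cells visited: 8 (path length 8)

Answer: 8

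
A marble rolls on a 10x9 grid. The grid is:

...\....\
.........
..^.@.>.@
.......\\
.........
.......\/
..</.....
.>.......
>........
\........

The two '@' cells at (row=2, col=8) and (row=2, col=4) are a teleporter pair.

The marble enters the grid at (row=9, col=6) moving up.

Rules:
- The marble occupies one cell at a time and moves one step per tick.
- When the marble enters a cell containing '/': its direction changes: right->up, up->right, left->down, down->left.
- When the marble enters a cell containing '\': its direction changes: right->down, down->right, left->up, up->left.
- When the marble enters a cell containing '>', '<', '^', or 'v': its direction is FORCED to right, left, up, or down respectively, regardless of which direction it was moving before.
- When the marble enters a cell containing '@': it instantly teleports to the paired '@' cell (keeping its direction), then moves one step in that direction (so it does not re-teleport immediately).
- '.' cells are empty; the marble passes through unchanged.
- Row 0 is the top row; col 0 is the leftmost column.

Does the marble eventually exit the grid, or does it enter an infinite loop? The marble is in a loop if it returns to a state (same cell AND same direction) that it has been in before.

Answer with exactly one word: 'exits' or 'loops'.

Answer: loops

Derivation:
Step 1: enter (9,6), '.' pass, move up to (8,6)
Step 2: enter (8,6), '.' pass, move up to (7,6)
Step 3: enter (7,6), '.' pass, move up to (6,6)
Step 4: enter (6,6), '.' pass, move up to (5,6)
Step 5: enter (5,6), '.' pass, move up to (4,6)
Step 6: enter (4,6), '.' pass, move up to (3,6)
Step 7: enter (3,6), '.' pass, move up to (2,6)
Step 8: enter (2,6), '>' forces up->right, move right to (2,7)
Step 9: enter (2,7), '.' pass, move right to (2,8)
Step 10: enter (2,8), '@' teleport (2,8)->(2,4), also enter (2,4), move right to (2,5)
Step 11: enter (2,5), '.' pass, move right to (2,6)
Step 12: enter (2,6), '>' forces right->right, move right to (2,7)
Step 13: at (2,7) dir=right — LOOP DETECTED (seen before)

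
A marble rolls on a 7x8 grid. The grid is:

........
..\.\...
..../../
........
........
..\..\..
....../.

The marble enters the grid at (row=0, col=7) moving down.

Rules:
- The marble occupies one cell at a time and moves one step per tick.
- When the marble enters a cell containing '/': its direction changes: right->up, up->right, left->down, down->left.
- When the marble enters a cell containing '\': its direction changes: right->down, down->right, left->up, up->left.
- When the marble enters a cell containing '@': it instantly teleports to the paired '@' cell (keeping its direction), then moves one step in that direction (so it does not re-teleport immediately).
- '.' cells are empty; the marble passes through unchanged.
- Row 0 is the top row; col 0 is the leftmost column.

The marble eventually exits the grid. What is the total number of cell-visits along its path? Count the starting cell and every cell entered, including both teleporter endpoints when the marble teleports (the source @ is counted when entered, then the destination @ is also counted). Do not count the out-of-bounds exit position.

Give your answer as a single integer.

Answer: 10

Derivation:
Step 1: enter (0,7), '.' pass, move down to (1,7)
Step 2: enter (1,7), '.' pass, move down to (2,7)
Step 3: enter (2,7), '/' deflects down->left, move left to (2,6)
Step 4: enter (2,6), '.' pass, move left to (2,5)
Step 5: enter (2,5), '.' pass, move left to (2,4)
Step 6: enter (2,4), '/' deflects left->down, move down to (3,4)
Step 7: enter (3,4), '.' pass, move down to (4,4)
Step 8: enter (4,4), '.' pass, move down to (5,4)
Step 9: enter (5,4), '.' pass, move down to (6,4)
Step 10: enter (6,4), '.' pass, move down to (7,4)
Step 11: at (7,4) — EXIT via bottom edge, pos 4
Path length (cell visits): 10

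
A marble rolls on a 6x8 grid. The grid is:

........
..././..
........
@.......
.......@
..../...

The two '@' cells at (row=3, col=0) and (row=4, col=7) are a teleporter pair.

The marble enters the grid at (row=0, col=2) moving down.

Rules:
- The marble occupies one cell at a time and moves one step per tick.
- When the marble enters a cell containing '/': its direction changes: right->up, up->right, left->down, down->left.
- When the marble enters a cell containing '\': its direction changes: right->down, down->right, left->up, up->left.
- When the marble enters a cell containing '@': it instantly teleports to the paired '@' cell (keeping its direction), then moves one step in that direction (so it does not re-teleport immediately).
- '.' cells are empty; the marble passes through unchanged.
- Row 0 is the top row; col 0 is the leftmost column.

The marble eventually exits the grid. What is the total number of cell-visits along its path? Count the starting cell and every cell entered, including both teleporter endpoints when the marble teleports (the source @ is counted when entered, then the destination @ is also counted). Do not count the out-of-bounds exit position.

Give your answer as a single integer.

Answer: 6

Derivation:
Step 1: enter (0,2), '.' pass, move down to (1,2)
Step 2: enter (1,2), '.' pass, move down to (2,2)
Step 3: enter (2,2), '.' pass, move down to (3,2)
Step 4: enter (3,2), '.' pass, move down to (4,2)
Step 5: enter (4,2), '.' pass, move down to (5,2)
Step 6: enter (5,2), '.' pass, move down to (6,2)
Step 7: at (6,2) — EXIT via bottom edge, pos 2
Path length (cell visits): 6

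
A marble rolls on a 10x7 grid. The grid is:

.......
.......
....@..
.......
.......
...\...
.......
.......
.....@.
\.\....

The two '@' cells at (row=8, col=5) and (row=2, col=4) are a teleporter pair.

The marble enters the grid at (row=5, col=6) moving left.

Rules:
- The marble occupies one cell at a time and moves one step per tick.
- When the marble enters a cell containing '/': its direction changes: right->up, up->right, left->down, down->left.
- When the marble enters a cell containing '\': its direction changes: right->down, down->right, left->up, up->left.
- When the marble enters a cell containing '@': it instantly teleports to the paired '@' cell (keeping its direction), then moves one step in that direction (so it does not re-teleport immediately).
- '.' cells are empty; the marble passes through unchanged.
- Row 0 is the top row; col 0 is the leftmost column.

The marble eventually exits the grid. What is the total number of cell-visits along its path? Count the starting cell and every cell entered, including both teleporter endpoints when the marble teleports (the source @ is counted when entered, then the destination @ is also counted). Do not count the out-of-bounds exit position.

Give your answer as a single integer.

Step 1: enter (5,6), '.' pass, move left to (5,5)
Step 2: enter (5,5), '.' pass, move left to (5,4)
Step 3: enter (5,4), '.' pass, move left to (5,3)
Step 4: enter (5,3), '\' deflects left->up, move up to (4,3)
Step 5: enter (4,3), '.' pass, move up to (3,3)
Step 6: enter (3,3), '.' pass, move up to (2,3)
Step 7: enter (2,3), '.' pass, move up to (1,3)
Step 8: enter (1,3), '.' pass, move up to (0,3)
Step 9: enter (0,3), '.' pass, move up to (-1,3)
Step 10: at (-1,3) — EXIT via top edge, pos 3
Path length (cell visits): 9

Answer: 9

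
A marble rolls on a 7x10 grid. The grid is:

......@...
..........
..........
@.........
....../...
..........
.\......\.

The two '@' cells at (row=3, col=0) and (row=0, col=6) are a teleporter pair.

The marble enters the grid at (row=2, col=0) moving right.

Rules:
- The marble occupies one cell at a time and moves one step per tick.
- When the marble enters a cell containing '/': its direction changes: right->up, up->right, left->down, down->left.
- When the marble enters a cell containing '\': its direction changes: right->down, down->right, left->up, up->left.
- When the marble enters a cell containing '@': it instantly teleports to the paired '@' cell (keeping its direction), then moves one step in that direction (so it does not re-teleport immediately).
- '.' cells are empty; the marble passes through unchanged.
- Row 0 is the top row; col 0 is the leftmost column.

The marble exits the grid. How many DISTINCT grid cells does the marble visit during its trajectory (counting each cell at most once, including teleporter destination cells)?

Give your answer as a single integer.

Step 1: enter (2,0), '.' pass, move right to (2,1)
Step 2: enter (2,1), '.' pass, move right to (2,2)
Step 3: enter (2,2), '.' pass, move right to (2,3)
Step 4: enter (2,3), '.' pass, move right to (2,4)
Step 5: enter (2,4), '.' pass, move right to (2,5)
Step 6: enter (2,5), '.' pass, move right to (2,6)
Step 7: enter (2,6), '.' pass, move right to (2,7)
Step 8: enter (2,7), '.' pass, move right to (2,8)
Step 9: enter (2,8), '.' pass, move right to (2,9)
Step 10: enter (2,9), '.' pass, move right to (2,10)
Step 11: at (2,10) — EXIT via right edge, pos 2
Distinct cells visited: 10 (path length 10)

Answer: 10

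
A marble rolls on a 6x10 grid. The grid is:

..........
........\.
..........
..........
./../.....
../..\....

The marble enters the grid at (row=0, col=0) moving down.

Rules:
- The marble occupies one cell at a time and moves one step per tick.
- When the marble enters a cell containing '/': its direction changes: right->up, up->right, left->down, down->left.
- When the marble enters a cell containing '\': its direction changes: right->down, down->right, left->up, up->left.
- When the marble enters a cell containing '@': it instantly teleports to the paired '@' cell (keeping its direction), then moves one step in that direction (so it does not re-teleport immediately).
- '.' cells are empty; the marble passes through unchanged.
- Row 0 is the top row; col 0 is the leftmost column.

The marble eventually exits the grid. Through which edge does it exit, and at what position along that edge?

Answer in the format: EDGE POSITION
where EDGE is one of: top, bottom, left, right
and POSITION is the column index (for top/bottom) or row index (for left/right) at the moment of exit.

Step 1: enter (0,0), '.' pass, move down to (1,0)
Step 2: enter (1,0), '.' pass, move down to (2,0)
Step 3: enter (2,0), '.' pass, move down to (3,0)
Step 4: enter (3,0), '.' pass, move down to (4,0)
Step 5: enter (4,0), '.' pass, move down to (5,0)
Step 6: enter (5,0), '.' pass, move down to (6,0)
Step 7: at (6,0) — EXIT via bottom edge, pos 0

Answer: bottom 0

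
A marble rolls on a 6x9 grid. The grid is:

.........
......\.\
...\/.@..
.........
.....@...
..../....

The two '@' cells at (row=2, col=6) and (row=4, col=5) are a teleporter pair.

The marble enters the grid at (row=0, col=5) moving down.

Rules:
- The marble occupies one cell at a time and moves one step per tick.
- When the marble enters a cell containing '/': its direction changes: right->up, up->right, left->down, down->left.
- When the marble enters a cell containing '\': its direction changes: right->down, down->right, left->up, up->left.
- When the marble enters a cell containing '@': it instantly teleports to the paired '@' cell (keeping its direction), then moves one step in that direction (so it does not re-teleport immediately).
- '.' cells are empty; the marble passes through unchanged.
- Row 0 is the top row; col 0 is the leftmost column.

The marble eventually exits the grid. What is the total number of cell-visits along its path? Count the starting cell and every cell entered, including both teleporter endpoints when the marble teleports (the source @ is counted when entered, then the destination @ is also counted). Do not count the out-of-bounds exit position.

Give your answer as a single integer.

Answer: 9

Derivation:
Step 1: enter (0,5), '.' pass, move down to (1,5)
Step 2: enter (1,5), '.' pass, move down to (2,5)
Step 3: enter (2,5), '.' pass, move down to (3,5)
Step 4: enter (3,5), '.' pass, move down to (4,5)
Step 5: enter (4,5), '@' teleport (4,5)->(2,6), also enter (2,6), move down to (3,6)
Step 6: enter (3,6), '.' pass, move down to (4,6)
Step 7: enter (4,6), '.' pass, move down to (5,6)
Step 8: enter (5,6), '.' pass, move down to (6,6)
Step 9: at (6,6) — EXIT via bottom edge, pos 6
Path length (cell visits): 9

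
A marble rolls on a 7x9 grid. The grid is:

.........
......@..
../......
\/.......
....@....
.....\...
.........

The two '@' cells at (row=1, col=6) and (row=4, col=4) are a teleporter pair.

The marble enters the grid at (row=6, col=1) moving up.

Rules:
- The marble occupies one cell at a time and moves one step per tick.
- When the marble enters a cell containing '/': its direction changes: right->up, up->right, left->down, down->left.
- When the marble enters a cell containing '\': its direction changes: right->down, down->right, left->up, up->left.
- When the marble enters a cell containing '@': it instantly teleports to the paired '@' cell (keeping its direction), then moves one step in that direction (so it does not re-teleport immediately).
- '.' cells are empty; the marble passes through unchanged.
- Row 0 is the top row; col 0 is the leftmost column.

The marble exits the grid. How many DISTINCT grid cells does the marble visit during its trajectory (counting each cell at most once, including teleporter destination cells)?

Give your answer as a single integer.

Answer: 11

Derivation:
Step 1: enter (6,1), '.' pass, move up to (5,1)
Step 2: enter (5,1), '.' pass, move up to (4,1)
Step 3: enter (4,1), '.' pass, move up to (3,1)
Step 4: enter (3,1), '/' deflects up->right, move right to (3,2)
Step 5: enter (3,2), '.' pass, move right to (3,3)
Step 6: enter (3,3), '.' pass, move right to (3,4)
Step 7: enter (3,4), '.' pass, move right to (3,5)
Step 8: enter (3,5), '.' pass, move right to (3,6)
Step 9: enter (3,6), '.' pass, move right to (3,7)
Step 10: enter (3,7), '.' pass, move right to (3,8)
Step 11: enter (3,8), '.' pass, move right to (3,9)
Step 12: at (3,9) — EXIT via right edge, pos 3
Distinct cells visited: 11 (path length 11)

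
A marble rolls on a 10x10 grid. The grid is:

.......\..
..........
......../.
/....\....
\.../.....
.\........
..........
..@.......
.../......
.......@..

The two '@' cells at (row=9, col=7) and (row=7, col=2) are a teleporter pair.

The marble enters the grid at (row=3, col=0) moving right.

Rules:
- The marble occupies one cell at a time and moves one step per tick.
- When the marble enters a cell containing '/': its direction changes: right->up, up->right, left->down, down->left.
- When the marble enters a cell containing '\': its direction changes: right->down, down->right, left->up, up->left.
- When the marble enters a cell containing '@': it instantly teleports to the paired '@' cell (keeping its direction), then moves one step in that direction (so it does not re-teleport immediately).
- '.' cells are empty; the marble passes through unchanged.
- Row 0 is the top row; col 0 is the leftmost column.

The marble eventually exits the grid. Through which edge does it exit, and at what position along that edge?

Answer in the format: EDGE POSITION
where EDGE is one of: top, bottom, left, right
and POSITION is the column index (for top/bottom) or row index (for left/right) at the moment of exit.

Step 1: enter (3,0), '/' deflects right->up, move up to (2,0)
Step 2: enter (2,0), '.' pass, move up to (1,0)
Step 3: enter (1,0), '.' pass, move up to (0,0)
Step 4: enter (0,0), '.' pass, move up to (-1,0)
Step 5: at (-1,0) — EXIT via top edge, pos 0

Answer: top 0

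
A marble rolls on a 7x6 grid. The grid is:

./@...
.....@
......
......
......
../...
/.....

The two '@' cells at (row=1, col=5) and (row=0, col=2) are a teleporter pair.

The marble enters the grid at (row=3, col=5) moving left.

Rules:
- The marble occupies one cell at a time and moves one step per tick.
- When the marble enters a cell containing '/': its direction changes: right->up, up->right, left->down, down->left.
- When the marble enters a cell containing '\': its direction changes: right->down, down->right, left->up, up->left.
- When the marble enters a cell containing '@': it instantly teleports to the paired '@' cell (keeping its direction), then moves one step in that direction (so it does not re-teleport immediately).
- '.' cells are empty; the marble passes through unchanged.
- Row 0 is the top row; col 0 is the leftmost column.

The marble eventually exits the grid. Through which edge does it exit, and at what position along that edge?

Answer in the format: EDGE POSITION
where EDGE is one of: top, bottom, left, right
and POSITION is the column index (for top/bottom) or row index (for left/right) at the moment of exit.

Answer: left 3

Derivation:
Step 1: enter (3,5), '.' pass, move left to (3,4)
Step 2: enter (3,4), '.' pass, move left to (3,3)
Step 3: enter (3,3), '.' pass, move left to (3,2)
Step 4: enter (3,2), '.' pass, move left to (3,1)
Step 5: enter (3,1), '.' pass, move left to (3,0)
Step 6: enter (3,0), '.' pass, move left to (3,-1)
Step 7: at (3,-1) — EXIT via left edge, pos 3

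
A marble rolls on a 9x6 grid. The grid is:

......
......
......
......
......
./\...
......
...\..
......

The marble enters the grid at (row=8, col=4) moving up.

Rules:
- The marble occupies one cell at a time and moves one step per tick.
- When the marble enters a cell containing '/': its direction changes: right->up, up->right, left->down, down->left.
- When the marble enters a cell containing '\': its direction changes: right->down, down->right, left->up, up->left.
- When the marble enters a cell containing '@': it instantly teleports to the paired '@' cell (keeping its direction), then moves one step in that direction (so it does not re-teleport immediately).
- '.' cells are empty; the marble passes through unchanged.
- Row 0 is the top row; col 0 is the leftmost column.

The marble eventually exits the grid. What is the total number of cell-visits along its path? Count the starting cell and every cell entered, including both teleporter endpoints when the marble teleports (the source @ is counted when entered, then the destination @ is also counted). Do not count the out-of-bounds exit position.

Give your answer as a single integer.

Answer: 9

Derivation:
Step 1: enter (8,4), '.' pass, move up to (7,4)
Step 2: enter (7,4), '.' pass, move up to (6,4)
Step 3: enter (6,4), '.' pass, move up to (5,4)
Step 4: enter (5,4), '.' pass, move up to (4,4)
Step 5: enter (4,4), '.' pass, move up to (3,4)
Step 6: enter (3,4), '.' pass, move up to (2,4)
Step 7: enter (2,4), '.' pass, move up to (1,4)
Step 8: enter (1,4), '.' pass, move up to (0,4)
Step 9: enter (0,4), '.' pass, move up to (-1,4)
Step 10: at (-1,4) — EXIT via top edge, pos 4
Path length (cell visits): 9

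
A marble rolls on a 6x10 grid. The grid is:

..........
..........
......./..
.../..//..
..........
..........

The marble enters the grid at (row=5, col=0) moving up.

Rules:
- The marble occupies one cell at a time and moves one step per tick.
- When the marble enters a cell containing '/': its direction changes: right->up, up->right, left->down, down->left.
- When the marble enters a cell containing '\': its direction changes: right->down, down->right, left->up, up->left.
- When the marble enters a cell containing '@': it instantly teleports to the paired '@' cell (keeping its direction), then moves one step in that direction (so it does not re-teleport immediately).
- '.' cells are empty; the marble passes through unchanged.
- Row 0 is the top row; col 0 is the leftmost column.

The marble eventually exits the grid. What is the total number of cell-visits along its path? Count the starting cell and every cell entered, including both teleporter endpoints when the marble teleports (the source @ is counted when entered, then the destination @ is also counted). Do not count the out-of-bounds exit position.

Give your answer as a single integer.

Answer: 6

Derivation:
Step 1: enter (5,0), '.' pass, move up to (4,0)
Step 2: enter (4,0), '.' pass, move up to (3,0)
Step 3: enter (3,0), '.' pass, move up to (2,0)
Step 4: enter (2,0), '.' pass, move up to (1,0)
Step 5: enter (1,0), '.' pass, move up to (0,0)
Step 6: enter (0,0), '.' pass, move up to (-1,0)
Step 7: at (-1,0) — EXIT via top edge, pos 0
Path length (cell visits): 6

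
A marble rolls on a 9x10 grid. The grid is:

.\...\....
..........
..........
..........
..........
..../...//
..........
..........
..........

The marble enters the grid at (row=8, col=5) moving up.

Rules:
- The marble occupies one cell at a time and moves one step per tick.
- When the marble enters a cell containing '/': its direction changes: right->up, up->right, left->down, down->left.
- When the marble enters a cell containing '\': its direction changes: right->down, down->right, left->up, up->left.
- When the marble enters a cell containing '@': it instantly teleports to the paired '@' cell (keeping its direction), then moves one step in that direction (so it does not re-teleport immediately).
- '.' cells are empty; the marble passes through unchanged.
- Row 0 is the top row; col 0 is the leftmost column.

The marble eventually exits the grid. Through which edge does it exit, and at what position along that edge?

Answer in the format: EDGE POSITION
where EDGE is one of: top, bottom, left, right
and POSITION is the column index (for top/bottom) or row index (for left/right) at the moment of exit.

Step 1: enter (8,5), '.' pass, move up to (7,5)
Step 2: enter (7,5), '.' pass, move up to (6,5)
Step 3: enter (6,5), '.' pass, move up to (5,5)
Step 4: enter (5,5), '.' pass, move up to (4,5)
Step 5: enter (4,5), '.' pass, move up to (3,5)
Step 6: enter (3,5), '.' pass, move up to (2,5)
Step 7: enter (2,5), '.' pass, move up to (1,5)
Step 8: enter (1,5), '.' pass, move up to (0,5)
Step 9: enter (0,5), '\' deflects up->left, move left to (0,4)
Step 10: enter (0,4), '.' pass, move left to (0,3)
Step 11: enter (0,3), '.' pass, move left to (0,2)
Step 12: enter (0,2), '.' pass, move left to (0,1)
Step 13: enter (0,1), '\' deflects left->up, move up to (-1,1)
Step 14: at (-1,1) — EXIT via top edge, pos 1

Answer: top 1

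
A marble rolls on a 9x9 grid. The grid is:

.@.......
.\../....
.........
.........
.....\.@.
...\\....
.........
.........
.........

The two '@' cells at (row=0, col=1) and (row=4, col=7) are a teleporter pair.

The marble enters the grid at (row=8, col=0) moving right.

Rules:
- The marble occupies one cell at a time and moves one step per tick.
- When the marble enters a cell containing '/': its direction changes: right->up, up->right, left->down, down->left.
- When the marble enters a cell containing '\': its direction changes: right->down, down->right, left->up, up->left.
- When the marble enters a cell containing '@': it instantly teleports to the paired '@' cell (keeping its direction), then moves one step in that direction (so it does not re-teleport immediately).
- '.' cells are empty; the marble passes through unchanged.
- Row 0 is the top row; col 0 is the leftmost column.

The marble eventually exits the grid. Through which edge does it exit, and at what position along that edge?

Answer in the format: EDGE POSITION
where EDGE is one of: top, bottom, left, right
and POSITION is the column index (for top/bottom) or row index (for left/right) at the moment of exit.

Answer: right 8

Derivation:
Step 1: enter (8,0), '.' pass, move right to (8,1)
Step 2: enter (8,1), '.' pass, move right to (8,2)
Step 3: enter (8,2), '.' pass, move right to (8,3)
Step 4: enter (8,3), '.' pass, move right to (8,4)
Step 5: enter (8,4), '.' pass, move right to (8,5)
Step 6: enter (8,5), '.' pass, move right to (8,6)
Step 7: enter (8,6), '.' pass, move right to (8,7)
Step 8: enter (8,7), '.' pass, move right to (8,8)
Step 9: enter (8,8), '.' pass, move right to (8,9)
Step 10: at (8,9) — EXIT via right edge, pos 8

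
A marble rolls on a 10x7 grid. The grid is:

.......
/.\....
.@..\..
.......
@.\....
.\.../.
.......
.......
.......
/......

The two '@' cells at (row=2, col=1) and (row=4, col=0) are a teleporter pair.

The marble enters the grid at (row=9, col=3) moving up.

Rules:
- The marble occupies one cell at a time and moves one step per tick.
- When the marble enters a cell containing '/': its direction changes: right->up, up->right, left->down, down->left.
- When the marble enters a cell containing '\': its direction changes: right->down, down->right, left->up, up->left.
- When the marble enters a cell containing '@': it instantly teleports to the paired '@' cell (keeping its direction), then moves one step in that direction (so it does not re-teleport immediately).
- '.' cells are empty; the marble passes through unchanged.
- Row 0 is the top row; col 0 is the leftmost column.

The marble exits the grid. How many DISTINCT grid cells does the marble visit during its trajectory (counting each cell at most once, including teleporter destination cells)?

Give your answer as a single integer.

Step 1: enter (9,3), '.' pass, move up to (8,3)
Step 2: enter (8,3), '.' pass, move up to (7,3)
Step 3: enter (7,3), '.' pass, move up to (6,3)
Step 4: enter (6,3), '.' pass, move up to (5,3)
Step 5: enter (5,3), '.' pass, move up to (4,3)
Step 6: enter (4,3), '.' pass, move up to (3,3)
Step 7: enter (3,3), '.' pass, move up to (2,3)
Step 8: enter (2,3), '.' pass, move up to (1,3)
Step 9: enter (1,3), '.' pass, move up to (0,3)
Step 10: enter (0,3), '.' pass, move up to (-1,3)
Step 11: at (-1,3) — EXIT via top edge, pos 3
Distinct cells visited: 10 (path length 10)

Answer: 10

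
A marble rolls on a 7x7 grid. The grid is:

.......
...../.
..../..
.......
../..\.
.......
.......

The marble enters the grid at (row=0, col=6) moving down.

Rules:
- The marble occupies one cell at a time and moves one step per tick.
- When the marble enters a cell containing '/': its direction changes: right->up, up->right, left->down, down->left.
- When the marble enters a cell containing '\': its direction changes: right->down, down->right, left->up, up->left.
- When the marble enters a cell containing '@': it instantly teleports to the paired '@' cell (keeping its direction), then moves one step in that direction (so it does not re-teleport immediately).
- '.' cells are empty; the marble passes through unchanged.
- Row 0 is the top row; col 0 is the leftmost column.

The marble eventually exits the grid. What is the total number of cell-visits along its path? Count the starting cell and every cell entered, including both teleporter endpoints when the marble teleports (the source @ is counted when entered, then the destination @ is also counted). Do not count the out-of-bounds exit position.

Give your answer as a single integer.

Answer: 7

Derivation:
Step 1: enter (0,6), '.' pass, move down to (1,6)
Step 2: enter (1,6), '.' pass, move down to (2,6)
Step 3: enter (2,6), '.' pass, move down to (3,6)
Step 4: enter (3,6), '.' pass, move down to (4,6)
Step 5: enter (4,6), '.' pass, move down to (5,6)
Step 6: enter (5,6), '.' pass, move down to (6,6)
Step 7: enter (6,6), '.' pass, move down to (7,6)
Step 8: at (7,6) — EXIT via bottom edge, pos 6
Path length (cell visits): 7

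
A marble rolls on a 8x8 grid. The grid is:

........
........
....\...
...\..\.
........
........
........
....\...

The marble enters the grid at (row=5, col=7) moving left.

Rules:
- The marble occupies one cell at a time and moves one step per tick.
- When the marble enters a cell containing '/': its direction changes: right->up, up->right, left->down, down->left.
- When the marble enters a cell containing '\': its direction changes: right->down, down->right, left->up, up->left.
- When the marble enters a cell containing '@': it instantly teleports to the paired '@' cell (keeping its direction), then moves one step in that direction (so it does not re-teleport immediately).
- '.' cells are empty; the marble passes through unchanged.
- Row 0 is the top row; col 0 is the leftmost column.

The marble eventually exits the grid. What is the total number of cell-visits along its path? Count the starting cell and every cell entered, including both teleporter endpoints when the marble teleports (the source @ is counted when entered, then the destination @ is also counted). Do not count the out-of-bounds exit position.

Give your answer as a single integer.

Answer: 8

Derivation:
Step 1: enter (5,7), '.' pass, move left to (5,6)
Step 2: enter (5,6), '.' pass, move left to (5,5)
Step 3: enter (5,5), '.' pass, move left to (5,4)
Step 4: enter (5,4), '.' pass, move left to (5,3)
Step 5: enter (5,3), '.' pass, move left to (5,2)
Step 6: enter (5,2), '.' pass, move left to (5,1)
Step 7: enter (5,1), '.' pass, move left to (5,0)
Step 8: enter (5,0), '.' pass, move left to (5,-1)
Step 9: at (5,-1) — EXIT via left edge, pos 5
Path length (cell visits): 8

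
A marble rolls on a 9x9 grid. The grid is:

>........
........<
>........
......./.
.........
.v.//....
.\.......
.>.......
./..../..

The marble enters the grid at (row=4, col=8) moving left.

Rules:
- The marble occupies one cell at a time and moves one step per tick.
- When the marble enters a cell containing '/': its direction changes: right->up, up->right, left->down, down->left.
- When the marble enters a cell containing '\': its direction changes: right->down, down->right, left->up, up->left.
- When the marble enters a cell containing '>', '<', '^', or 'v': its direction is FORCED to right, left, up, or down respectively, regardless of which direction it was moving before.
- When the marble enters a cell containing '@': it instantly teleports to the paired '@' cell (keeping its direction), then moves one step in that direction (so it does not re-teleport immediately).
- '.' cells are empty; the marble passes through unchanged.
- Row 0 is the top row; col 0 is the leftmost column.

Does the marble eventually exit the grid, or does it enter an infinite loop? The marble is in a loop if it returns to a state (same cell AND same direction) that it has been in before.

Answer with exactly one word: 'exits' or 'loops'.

Answer: exits

Derivation:
Step 1: enter (4,8), '.' pass, move left to (4,7)
Step 2: enter (4,7), '.' pass, move left to (4,6)
Step 3: enter (4,6), '.' pass, move left to (4,5)
Step 4: enter (4,5), '.' pass, move left to (4,4)
Step 5: enter (4,4), '.' pass, move left to (4,3)
Step 6: enter (4,3), '.' pass, move left to (4,2)
Step 7: enter (4,2), '.' pass, move left to (4,1)
Step 8: enter (4,1), '.' pass, move left to (4,0)
Step 9: enter (4,0), '.' pass, move left to (4,-1)
Step 10: at (4,-1) — EXIT via left edge, pos 4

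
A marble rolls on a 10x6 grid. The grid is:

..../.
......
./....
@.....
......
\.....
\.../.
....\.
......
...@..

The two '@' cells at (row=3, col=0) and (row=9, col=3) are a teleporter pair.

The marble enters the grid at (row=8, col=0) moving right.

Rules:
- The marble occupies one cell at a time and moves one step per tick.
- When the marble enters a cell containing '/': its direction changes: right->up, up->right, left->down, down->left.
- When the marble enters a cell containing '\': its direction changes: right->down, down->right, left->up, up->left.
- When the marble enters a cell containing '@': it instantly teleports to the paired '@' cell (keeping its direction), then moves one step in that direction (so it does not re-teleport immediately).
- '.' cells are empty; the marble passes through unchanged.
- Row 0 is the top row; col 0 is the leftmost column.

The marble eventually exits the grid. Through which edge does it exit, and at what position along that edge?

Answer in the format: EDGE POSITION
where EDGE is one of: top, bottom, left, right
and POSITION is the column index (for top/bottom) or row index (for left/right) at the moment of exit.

Step 1: enter (8,0), '.' pass, move right to (8,1)
Step 2: enter (8,1), '.' pass, move right to (8,2)
Step 3: enter (8,2), '.' pass, move right to (8,3)
Step 4: enter (8,3), '.' pass, move right to (8,4)
Step 5: enter (8,4), '.' pass, move right to (8,5)
Step 6: enter (8,5), '.' pass, move right to (8,6)
Step 7: at (8,6) — EXIT via right edge, pos 8

Answer: right 8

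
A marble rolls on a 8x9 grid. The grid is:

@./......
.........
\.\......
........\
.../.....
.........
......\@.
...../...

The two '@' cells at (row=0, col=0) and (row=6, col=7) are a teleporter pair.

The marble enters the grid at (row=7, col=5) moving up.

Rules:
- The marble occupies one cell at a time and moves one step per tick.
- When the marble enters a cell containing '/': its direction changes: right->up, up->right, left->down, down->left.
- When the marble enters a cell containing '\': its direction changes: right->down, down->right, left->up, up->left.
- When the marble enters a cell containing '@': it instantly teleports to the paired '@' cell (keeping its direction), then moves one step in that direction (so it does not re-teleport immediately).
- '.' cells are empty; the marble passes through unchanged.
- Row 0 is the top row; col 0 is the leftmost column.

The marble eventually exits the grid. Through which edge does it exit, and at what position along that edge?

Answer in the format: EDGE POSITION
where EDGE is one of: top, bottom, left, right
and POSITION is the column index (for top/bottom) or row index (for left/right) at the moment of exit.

Step 1: enter (7,5), '/' deflects up->right, move right to (7,6)
Step 2: enter (7,6), '.' pass, move right to (7,7)
Step 3: enter (7,7), '.' pass, move right to (7,8)
Step 4: enter (7,8), '.' pass, move right to (7,9)
Step 5: at (7,9) — EXIT via right edge, pos 7

Answer: right 7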